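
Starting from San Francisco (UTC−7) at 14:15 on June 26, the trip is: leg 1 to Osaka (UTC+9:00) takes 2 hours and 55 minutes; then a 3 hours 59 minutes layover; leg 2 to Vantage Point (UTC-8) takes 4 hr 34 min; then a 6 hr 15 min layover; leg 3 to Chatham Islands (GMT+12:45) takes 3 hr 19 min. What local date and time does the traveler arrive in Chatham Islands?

Convert departure to UTC: 14:15 + 7:00 = 21:15 UTC on Jun 26.
Add 2 hours and 55 minutes leg 1 → 00:10 UTC (Jun 27).
Add 3 hours 59 minutes layover in Osaka → 04:09 UTC.
Add 4 hours 34 minutes leg 2 → 08:43 UTC.
Add 6 hours and 15 minutes layover in Vantage Point → 14:58 UTC.
Add 3 hours and 19 minutes leg 3 → 18:17 UTC.
Chatham Islands is UTC+12:45, so local arrival = 18:17 + 12:45 = 07:02 on Jun 28.

07:02 on June 28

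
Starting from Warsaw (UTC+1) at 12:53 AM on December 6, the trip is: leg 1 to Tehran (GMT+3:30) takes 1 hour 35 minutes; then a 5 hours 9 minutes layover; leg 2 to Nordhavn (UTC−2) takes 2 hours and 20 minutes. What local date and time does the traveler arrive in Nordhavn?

6:57 AM on December 6

Convert departure to UTC: 12:53 AM − 1:00 = 11:53 PM UTC on Dec 5.
Add 1 hour 35 minutes leg 1 → 1:28 AM UTC (Dec 6).
Add 5 hours 9 minutes layover in Tehran → 6:37 AM UTC.
Add 2 hours 20 minutes leg 2 → 8:57 AM UTC.
Nordhavn is UTC−2:00, so local arrival = 8:57 AM − 2:00 = 6:57 AM on Dec 6.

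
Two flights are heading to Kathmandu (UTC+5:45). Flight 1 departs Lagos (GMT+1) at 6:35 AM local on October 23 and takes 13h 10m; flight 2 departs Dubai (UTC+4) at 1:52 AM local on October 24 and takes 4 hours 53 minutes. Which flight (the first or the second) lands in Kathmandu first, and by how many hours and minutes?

the first, by 8 hours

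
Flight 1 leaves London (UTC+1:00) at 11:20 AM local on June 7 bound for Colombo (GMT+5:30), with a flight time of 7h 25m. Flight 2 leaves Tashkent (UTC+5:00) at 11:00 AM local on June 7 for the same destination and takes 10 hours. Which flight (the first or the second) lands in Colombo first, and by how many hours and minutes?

the second, by 1 hour 45 minutes

Flight 1 in UTC: 11:20 AM − 1:00 = 10:20 AM on Jun 7.
+7 hours 25 minutes → arrive 5:45 PM UTC on Jun 7.
Flight 2 in UTC: 11:00 AM − 5:00 = 6:00 AM on Jun 7.
+10 hours → arrive 4:00 PM UTC on Jun 7.
Flight 2 lands earlier by 1 hour 45 minutes.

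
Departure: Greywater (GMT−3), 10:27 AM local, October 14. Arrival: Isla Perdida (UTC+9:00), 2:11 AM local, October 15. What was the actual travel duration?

Departure in UTC: 10:27 AM + 3:00 = 1:27 PM on Oct 14.
Arrival in UTC: 2:11 AM − 9:00 = 5:11 PM on Oct 14.
Elapsed = 5:11 PM − 1:27 PM = 3 hours 44 minutes.

3 hours 44 minutes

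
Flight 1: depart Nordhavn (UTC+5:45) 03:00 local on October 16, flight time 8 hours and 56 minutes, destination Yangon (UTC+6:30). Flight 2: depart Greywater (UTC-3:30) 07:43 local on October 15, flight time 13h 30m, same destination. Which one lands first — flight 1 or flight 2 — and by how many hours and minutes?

the second, by 5 hours 28 minutes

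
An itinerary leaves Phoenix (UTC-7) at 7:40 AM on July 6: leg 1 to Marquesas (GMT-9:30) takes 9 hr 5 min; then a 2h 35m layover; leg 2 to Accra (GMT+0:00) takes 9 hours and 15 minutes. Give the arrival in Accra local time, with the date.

11:35 AM on July 7

Convert departure to UTC: 7:40 AM + 7:00 = 2:40 PM UTC on Jul 6.
Add 9 hours 5 minutes leg 1 → 11:45 PM UTC.
Add 2 hours and 35 minutes layover in Marquesas → 2:20 AM UTC (Jul 7).
Add 9 hours and 15 minutes leg 2 → 11:35 AM UTC.
Accra is UTC+0, so local arrival is the same: 11:35 AM on Jul 7.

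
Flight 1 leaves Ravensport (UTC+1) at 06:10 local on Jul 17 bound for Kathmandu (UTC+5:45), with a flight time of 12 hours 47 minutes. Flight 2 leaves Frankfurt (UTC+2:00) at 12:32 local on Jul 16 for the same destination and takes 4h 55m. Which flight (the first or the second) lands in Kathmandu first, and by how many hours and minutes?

Flight 1 in UTC: 06:10 − 1:00 = 05:10 on Jul 17.
+12 hours and 47 minutes → arrive 17:57 UTC on Jul 17.
Flight 2 in UTC: 12:32 − 2:00 = 10:32 on Jul 16.
+4 hours 55 minutes → arrive 15:27 UTC on Jul 16.
Flight 2 lands earlier by 26 hours 30 minutes.

the second, by 26 hours 30 minutes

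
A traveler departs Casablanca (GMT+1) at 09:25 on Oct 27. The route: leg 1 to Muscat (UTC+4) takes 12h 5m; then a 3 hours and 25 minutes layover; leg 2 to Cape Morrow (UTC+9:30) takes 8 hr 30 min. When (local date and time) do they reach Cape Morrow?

Convert departure to UTC: 09:25 − 1:00 = 08:25 UTC on Oct 27.
Add 12 hours 5 minutes leg 1 → 20:30 UTC.
Add 3 hours 25 minutes layover in Muscat → 23:55 UTC.
Add 8 hours 30 minutes leg 2 → 08:25 UTC (Oct 28).
Cape Morrow is UTC+9:30, so local arrival = 08:25 + 9:30 = 17:55 on Oct 28.

17:55 on October 28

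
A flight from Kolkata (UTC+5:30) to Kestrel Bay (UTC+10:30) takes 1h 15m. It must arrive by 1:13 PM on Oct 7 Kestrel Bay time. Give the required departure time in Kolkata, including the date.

Target arrival in UTC: 1:13 PM − 10:30 = 2:43 AM on Oct 7.
Subtract 1 hour 15 minutes → departure 1:28 AM UTC on Oct 7.
Kolkata is UTC+5:30: 1:28 AM + 5:30 = 6:58 AM on Oct 7.

6:58 AM on October 7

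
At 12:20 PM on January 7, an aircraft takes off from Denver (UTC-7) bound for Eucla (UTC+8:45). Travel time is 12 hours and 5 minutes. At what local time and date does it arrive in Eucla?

Convert departure to UTC: 12:20 PM + 7:00 = 7:20 PM UTC on Jan 7.
Add 12 hours and 5 minutes travel time → 7:25 AM UTC (Jan 8).
Eucla is UTC+8:45, so local arrival = 7:25 AM + 8:45 = 4:10 PM on Jan 8.

4:10 PM on January 8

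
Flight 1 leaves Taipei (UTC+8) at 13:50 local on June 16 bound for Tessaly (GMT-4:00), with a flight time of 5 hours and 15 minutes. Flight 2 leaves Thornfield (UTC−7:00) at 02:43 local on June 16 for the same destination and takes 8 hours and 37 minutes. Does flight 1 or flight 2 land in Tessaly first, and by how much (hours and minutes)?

the first, by 7 hours 15 minutes

Flight 1 in UTC: 13:50 − 8:00 = 05:50 on Jun 16.
+5 hours and 15 minutes → arrive 11:05 UTC on Jun 16.
Flight 2 in UTC: 02:43 + 7:00 = 09:43 on Jun 16.
+8 hours 37 minutes → arrive 18:20 UTC on Jun 16.
Flight 1 lands earlier by 7 hours 15 minutes.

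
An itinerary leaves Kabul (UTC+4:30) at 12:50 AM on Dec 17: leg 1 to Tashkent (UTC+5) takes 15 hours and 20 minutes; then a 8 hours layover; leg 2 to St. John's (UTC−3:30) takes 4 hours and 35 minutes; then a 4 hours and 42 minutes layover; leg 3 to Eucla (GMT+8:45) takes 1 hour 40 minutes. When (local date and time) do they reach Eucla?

3:22 PM on December 18

Convert departure to UTC: 12:50 AM − 4:30 = 8:20 PM UTC on Dec 16.
Add 15 hours 20 minutes leg 1 → 11:40 AM UTC (Dec 17).
Add 8 hours layover in Tashkent → 7:40 PM UTC.
Add 4 hours 35 minutes leg 2 → 12:15 AM UTC (Dec 18).
Add 4 hours 42 minutes layover in St. John's → 4:57 AM UTC.
Add 1 hour 40 minutes leg 3 → 6:37 AM UTC.
Eucla is UTC+8:45, so local arrival = 6:37 AM + 8:45 = 3:22 PM on Dec 18.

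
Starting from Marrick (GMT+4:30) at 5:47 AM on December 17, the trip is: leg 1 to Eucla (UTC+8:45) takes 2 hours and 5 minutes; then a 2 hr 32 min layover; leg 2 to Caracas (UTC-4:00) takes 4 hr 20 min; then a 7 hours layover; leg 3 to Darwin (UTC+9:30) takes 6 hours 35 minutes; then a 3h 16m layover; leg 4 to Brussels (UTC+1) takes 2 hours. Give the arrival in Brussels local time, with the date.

Convert departure to UTC: 5:47 AM − 4:30 = 1:17 AM UTC on Dec 17.
Add 2 hours and 5 minutes leg 1 → 3:22 AM UTC.
Add 2 hours and 32 minutes layover in Eucla → 5:54 AM UTC.
Add 4 hours and 20 minutes leg 2 → 10:14 AM UTC.
Add 7 hours layover in Caracas → 5:14 PM UTC.
Add 6 hours and 35 minutes leg 3 → 11:49 PM UTC.
Add 3 hours and 16 minutes layover in Darwin → 3:05 AM UTC (Dec 18).
Add 2 hours leg 4 → 5:05 AM UTC.
Brussels is UTC+1:00, so local arrival = 5:05 AM + 1:00 = 6:05 AM on Dec 18.

6:05 AM on Dec 18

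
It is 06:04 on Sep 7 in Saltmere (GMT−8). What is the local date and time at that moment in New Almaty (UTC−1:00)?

In UTC: 06:04 + 8:00 = 14:04 on Sep 7.
New Almaty is UTC−1:00: 14:04 − 1:00 = 13:04 on Sep 7.

13:04 on September 7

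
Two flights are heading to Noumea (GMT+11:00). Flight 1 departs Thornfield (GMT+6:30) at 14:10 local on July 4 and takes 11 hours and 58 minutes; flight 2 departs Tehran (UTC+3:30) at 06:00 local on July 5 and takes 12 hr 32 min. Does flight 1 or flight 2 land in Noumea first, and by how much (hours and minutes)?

the first, by 19 hours 24 minutes

Flight 1 in UTC: 14:10 − 6:30 = 07:40 on Jul 4.
+11 hours 58 minutes → arrive 19:38 UTC on Jul 4.
Flight 2 in UTC: 06:00 − 3:30 = 02:30 on Jul 5.
+12 hours 32 minutes → arrive 15:02 UTC on Jul 5.
Flight 1 lands earlier by 19 hours 24 minutes.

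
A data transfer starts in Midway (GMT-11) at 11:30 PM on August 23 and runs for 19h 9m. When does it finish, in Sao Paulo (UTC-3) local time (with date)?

2:39 AM on Aug 25

Convert start to UTC: 11:30 PM + 11:00 = 10:30 AM UTC on Aug 24.
Add 19 hours and 9 minutes duration → 5:39 AM UTC (Aug 25).
Sao Paulo is UTC−3:00, so local end time = 5:39 AM − 3:00 = 2:39 AM on Aug 25.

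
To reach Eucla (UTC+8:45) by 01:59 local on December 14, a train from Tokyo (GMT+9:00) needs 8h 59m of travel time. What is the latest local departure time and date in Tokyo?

Target arrival in UTC: 01:59 − 8:45 = 17:14 on Dec 13.
Subtract 8 hours 59 minutes → departure 08:15 UTC on Dec 13.
Tokyo is UTC+9:00: 08:15 + 9:00 = 17:15 on Dec 13.

17:15 on Dec 13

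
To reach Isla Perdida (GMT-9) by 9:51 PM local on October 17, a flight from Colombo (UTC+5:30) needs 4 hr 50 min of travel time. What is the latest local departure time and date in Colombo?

7:31 AM on Oct 18

Target arrival in UTC: 9:51 PM + 9:00 = 6:51 AM on Oct 18.
Subtract 4 hours 50 minutes → departure 2:01 AM UTC on Oct 18.
Colombo is UTC+5:30: 2:01 AM + 5:30 = 7:31 AM on Oct 18.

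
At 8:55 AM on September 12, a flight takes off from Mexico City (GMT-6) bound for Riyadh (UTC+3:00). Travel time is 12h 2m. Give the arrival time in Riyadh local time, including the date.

Convert departure to UTC: 8:55 AM + 6:00 = 2:55 PM UTC on Sep 12.
Add 12 hours and 2 minutes travel time → 2:57 AM UTC (Sep 13).
Riyadh is UTC+3:00, so local arrival = 2:57 AM + 3:00 = 5:57 AM on Sep 13.

5:57 AM on September 13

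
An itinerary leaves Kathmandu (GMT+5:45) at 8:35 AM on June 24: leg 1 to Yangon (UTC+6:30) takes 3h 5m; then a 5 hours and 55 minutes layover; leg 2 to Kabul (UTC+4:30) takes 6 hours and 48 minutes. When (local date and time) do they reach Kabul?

11:08 PM on Jun 24

Convert departure to UTC: 8:35 AM − 5:45 = 2:50 AM UTC on Jun 24.
Add 3 hours 5 minutes leg 1 → 5:55 AM UTC.
Add 5 hours 55 minutes layover in Yangon → 11:50 AM UTC.
Add 6 hours and 48 minutes leg 2 → 6:38 PM UTC.
Kabul is UTC+4:30, so local arrival = 6:38 PM + 4:30 = 11:08 PM on Jun 24.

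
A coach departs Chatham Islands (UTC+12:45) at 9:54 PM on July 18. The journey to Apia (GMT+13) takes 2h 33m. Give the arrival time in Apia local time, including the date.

12:42 AM on July 19

Convert departure to UTC: 9:54 PM − 12:45 = 9:09 AM UTC on Jul 18.
Add 2 hours and 33 minutes travel time → 11:42 AM UTC.
Apia is UTC+13:00, so local arrival = 11:42 AM + 13:00 = 12:42 AM on Jul 19.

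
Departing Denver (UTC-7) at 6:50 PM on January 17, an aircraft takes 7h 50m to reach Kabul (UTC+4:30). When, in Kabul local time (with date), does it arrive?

2:10 PM on Jan 18

Convert departure to UTC: 6:50 PM + 7:00 = 1:50 AM UTC on Jan 18.
Add 7 hours and 50 minutes travel time → 9:40 AM UTC.
Kabul is UTC+4:30, so local arrival = 9:40 AM + 4:30 = 2:10 PM on Jan 18.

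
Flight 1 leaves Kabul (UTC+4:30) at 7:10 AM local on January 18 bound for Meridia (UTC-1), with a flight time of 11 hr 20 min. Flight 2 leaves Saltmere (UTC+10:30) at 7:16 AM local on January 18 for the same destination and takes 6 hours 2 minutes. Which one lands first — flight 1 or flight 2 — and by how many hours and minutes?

the second, by 11 hours 12 minutes

Flight 1 in UTC: 7:10 AM − 4:30 = 2:40 AM on Jan 18.
+11 hours 20 minutes → arrive 2:00 PM UTC on Jan 18.
Flight 2 in UTC: 7:16 AM − 10:30 = 8:46 PM on Jan 17.
+6 hours 2 minutes → arrive 2:48 AM UTC on Jan 18.
Flight 2 lands earlier by 11 hours 12 minutes.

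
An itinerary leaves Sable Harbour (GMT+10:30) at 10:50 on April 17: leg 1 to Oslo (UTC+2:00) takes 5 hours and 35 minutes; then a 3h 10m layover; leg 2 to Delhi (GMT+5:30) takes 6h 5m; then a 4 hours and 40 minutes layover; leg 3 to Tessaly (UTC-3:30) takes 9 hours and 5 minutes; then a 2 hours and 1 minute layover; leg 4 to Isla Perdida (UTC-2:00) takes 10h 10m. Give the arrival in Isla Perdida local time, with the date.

15:06 on April 18

Convert departure to UTC: 10:50 − 10:30 = 00:20 UTC on Apr 17.
Add 5 hours and 35 minutes leg 1 → 05:55 UTC.
Add 3 hours 10 minutes layover in Oslo → 09:05 UTC.
Add 6 hours 5 minutes leg 2 → 15:10 UTC.
Add 4 hours and 40 minutes layover in Delhi → 19:50 UTC.
Add 9 hours and 5 minutes leg 3 → 04:55 UTC (Apr 18).
Add 2 hours 1 minute layover in Tessaly → 06:56 UTC.
Add 10 hours and 10 minutes leg 4 → 17:06 UTC.
Isla Perdida is UTC−2:00, so local arrival = 17:06 − 2:00 = 15:06 on Apr 18.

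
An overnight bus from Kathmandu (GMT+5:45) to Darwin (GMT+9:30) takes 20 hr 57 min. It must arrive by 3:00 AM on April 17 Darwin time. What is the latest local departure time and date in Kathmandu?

2:18 AM on April 16

Target arrival in UTC: 3:00 AM − 9:30 = 5:30 PM on Apr 16.
Subtract 20 hours and 57 minutes → departure 8:33 PM UTC on Apr 15.
Kathmandu is UTC+5:45: 8:33 PM + 5:45 = 2:18 AM on Apr 16.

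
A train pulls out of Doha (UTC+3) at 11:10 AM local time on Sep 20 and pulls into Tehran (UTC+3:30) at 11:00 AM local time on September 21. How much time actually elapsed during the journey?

23 hours 20 minutes

Departure in UTC: 11:10 AM − 3:00 = 8:10 AM on Sep 20.
Arrival in UTC: 11:00 AM − 3:30 = 7:30 AM on Sep 21.
Elapsed = 7:30 AM − 8:10 AM (+1 day) = 23 hours 20 minutes.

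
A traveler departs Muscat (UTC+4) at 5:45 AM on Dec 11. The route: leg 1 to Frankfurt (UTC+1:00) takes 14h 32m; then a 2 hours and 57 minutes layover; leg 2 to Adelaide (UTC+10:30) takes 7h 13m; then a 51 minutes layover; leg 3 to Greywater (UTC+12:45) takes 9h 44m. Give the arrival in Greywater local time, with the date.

Convert departure to UTC: 5:45 AM − 4:00 = 1:45 AM UTC on Dec 11.
Add 14 hours 32 minutes leg 1 → 4:17 PM UTC.
Add 2 hours and 57 minutes layover in Frankfurt → 7:14 PM UTC.
Add 7 hours 13 minutes leg 2 → 2:27 AM UTC (Dec 12).
Add 51 minutes layover in Adelaide → 3:18 AM UTC.
Add 9 hours 44 minutes leg 3 → 1:02 PM UTC.
Greywater is UTC+12:45, so local arrival = 1:02 PM + 12:45 = 1:47 AM on Dec 13.

1:47 AM on Dec 13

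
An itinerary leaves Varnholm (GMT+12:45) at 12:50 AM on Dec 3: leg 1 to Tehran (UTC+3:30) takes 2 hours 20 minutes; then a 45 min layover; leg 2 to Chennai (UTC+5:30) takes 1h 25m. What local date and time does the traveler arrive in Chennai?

Convert departure to UTC: 12:50 AM − 12:45 = 12:05 PM UTC on Dec 2.
Add 2 hours 20 minutes leg 1 → 2:25 PM UTC.
Add 45 minutes layover in Tehran → 3:10 PM UTC.
Add 1 hour and 25 minutes leg 2 → 4:35 PM UTC.
Chennai is UTC+5:30, so local arrival = 4:35 PM + 5:30 = 10:05 PM on Dec 2.

10:05 PM on Dec 2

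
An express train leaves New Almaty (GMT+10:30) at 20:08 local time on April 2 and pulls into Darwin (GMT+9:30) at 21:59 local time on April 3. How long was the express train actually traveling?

Darwin is 1:00 behind New Almaty.
Clock-face elapsed time (ignoring zones) is 25 hours 51 minutes.
Actual elapsed = 25 hours 51 minutes + 1:00 = 26 hours 51 minutes.

26 hours 51 minutes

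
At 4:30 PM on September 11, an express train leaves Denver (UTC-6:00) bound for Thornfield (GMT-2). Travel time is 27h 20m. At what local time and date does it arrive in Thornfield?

11:50 PM on Sep 12

Thornfield is 4:00 ahead of Denver.
After 27 hours 20 minutes it is 7:50 PM (Sep 12) in Denver.
Shift by the zone difference: 7:50 PM + 4:00 = 11:50 PM on Sep 12 in Thornfield.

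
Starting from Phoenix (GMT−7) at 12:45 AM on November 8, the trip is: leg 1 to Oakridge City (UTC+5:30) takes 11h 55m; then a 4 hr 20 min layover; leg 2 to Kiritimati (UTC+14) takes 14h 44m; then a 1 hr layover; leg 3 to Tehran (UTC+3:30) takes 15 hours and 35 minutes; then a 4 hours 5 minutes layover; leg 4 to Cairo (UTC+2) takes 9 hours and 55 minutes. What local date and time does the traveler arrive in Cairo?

Convert departure to UTC: 12:45 AM + 7:00 = 7:45 AM UTC on Nov 8.
Add 11 hours and 55 minutes leg 1 → 7:40 PM UTC.
Add 4 hours and 20 minutes layover in Oakridge City → 12:00 AM UTC (Nov 9).
Add 14 hours 44 minutes leg 2 → 2:44 PM UTC.
Add 1 hour layover in Kiritimati → 3:44 PM UTC.
Add 15 hours and 35 minutes leg 3 → 7:19 AM UTC (Nov 10).
Add 4 hours and 5 minutes layover in Tehran → 11:24 AM UTC.
Add 9 hours 55 minutes leg 4 → 9:19 PM UTC.
Cairo is UTC+2:00, so local arrival = 9:19 PM + 2:00 = 11:19 PM on Nov 10.

11:19 PM on November 10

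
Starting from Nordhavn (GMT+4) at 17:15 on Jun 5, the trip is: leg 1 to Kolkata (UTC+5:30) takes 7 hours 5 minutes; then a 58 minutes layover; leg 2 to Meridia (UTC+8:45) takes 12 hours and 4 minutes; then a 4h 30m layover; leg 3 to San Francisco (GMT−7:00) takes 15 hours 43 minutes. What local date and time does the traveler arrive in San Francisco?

22:35 on June 6

Convert departure to UTC: 17:15 − 4:00 = 13:15 UTC on Jun 5.
Add 7 hours and 5 minutes leg 1 → 20:20 UTC.
Add 58 minutes layover in Kolkata → 21:18 UTC.
Add 12 hours 4 minutes leg 2 → 09:22 UTC (Jun 6).
Add 4 hours 30 minutes layover in Meridia → 13:52 UTC.
Add 15 hours 43 minutes leg 3 → 05:35 UTC (Jun 7).
San Francisco is UTC−7:00, so local arrival = 05:35 − 7:00 = 22:35 on Jun 6.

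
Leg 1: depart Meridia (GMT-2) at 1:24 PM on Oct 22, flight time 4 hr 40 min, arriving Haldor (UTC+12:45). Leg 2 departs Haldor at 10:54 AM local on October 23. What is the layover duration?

2 hours 5 minutes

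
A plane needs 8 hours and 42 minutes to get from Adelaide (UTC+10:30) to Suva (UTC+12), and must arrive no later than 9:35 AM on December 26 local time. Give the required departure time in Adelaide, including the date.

Target arrival in UTC: 9:35 AM − 12:00 = 9:35 PM on Dec 25.
Subtract 8 hours and 42 minutes → departure 12:53 PM UTC on Dec 25.
Adelaide is UTC+10:30: 12:53 PM + 10:30 = 11:23 PM on Dec 25.

11:23 PM on Dec 25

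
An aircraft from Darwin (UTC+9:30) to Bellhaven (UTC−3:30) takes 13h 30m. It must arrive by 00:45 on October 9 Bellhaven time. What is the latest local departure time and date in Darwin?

Target arrival in UTC: 00:45 + 3:30 = 04:15 on Oct 9.
Subtract 13 hours and 30 minutes → departure 14:45 UTC on Oct 8.
Darwin is UTC+9:30: 14:45 + 9:30 = 00:15 on Oct 9.

00:15 on October 9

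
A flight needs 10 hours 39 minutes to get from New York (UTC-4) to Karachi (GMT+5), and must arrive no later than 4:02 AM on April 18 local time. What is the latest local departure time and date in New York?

Target arrival in UTC: 4:02 AM − 5:00 = 11:02 PM on Apr 17.
Subtract 10 hours 39 minutes → departure 12:23 PM UTC on Apr 17.
New York is UTC−4:00: 12:23 PM − 4:00 = 8:23 AM on Apr 17.

8:23 AM on April 17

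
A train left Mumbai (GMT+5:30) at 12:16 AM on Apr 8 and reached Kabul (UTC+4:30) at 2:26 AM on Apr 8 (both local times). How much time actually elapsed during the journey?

Departure in UTC: 12:16 AM − 5:30 = 6:46 PM on Apr 7.
Arrival in UTC: 2:26 AM − 4:30 = 9:56 PM on Apr 7.
Elapsed = 9:56 PM − 6:46 PM = 3 hours 10 minutes.

3 hours 10 minutes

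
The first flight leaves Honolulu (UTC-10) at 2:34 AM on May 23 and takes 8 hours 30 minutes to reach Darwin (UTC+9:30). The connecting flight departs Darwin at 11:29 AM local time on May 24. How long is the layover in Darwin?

4 hours 55 minutes

Convert departure to UTC: 2:34 AM + 10:00 = 12:34 PM UTC on May 23.
Add 8 hours and 30 minutes flight time → 9:04 PM UTC.
Darwin is UTC+9:30, so local arrival = 9:04 PM + 9:30 = 6:34 AM on May 24.
Layover = 11:29 AM − 6:34 AM = 4 hours 55 minutes.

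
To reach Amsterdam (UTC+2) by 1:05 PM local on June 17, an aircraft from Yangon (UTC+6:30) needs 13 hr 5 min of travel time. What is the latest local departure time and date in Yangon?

Target arrival in UTC: 1:05 PM − 2:00 = 11:05 AM on Jun 17.
Subtract 13 hours 5 minutes → departure 10:00 PM UTC on Jun 16.
Yangon is UTC+6:30: 10:00 PM + 6:30 = 4:30 AM on Jun 17.

4:30 AM on June 17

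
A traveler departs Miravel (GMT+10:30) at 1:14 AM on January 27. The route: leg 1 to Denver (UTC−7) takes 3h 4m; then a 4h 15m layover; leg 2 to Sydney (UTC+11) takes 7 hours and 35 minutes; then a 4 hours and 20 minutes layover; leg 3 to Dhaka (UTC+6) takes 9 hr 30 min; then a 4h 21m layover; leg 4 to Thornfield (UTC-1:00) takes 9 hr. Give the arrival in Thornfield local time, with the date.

7:49 AM on January 28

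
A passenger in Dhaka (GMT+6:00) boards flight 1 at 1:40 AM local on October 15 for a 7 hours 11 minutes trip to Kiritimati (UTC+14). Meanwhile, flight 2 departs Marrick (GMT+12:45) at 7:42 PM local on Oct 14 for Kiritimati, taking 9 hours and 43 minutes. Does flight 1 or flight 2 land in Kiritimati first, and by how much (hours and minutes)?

the second, by 10 hours 11 minutes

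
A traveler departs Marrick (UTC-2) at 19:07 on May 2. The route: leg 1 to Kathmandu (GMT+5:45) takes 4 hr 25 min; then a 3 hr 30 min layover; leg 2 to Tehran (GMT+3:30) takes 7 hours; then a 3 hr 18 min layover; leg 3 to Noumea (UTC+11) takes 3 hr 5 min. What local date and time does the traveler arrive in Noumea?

Convert departure to UTC: 19:07 + 2:00 = 21:07 UTC on May 2.
Add 4 hours 25 minutes leg 1 → 01:32 UTC (May 3).
Add 3 hours and 30 minutes layover in Kathmandu → 05:02 UTC.
Add 7 hours leg 2 → 12:02 UTC.
Add 3 hours and 18 minutes layover in Tehran → 15:20 UTC.
Add 3 hours and 5 minutes leg 3 → 18:25 UTC.
Noumea is UTC+11:00, so local arrival = 18:25 + 11:00 = 05:25 on May 4.

05:25 on May 4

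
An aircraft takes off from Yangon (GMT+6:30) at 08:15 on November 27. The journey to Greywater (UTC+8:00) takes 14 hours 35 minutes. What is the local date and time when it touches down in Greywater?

00:20 on November 28

Convert departure to UTC: 08:15 − 6:30 = 01:45 UTC on Nov 27.
Add 14 hours 35 minutes travel time → 16:20 UTC.
Greywater is UTC+8:00, so local arrival = 16:20 + 8:00 = 00:20 on Nov 28.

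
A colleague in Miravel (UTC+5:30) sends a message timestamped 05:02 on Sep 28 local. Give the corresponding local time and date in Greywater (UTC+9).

Greywater is 3:30 ahead of Miravel.
Shift by the zone difference: 05:02 + 3:30 = 08:32 on Sep 28 in Greywater.

08:32 on September 28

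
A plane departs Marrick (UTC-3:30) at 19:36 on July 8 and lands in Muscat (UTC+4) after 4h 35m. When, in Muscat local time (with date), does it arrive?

Muscat is 7:30 ahead of Marrick.
After 4 hours 35 minutes it is 00:11 (Jul 9) in Marrick.
Shift by the zone difference: 00:11 + 7:30 = 07:41 on Jul 9 in Muscat.

07:41 on July 9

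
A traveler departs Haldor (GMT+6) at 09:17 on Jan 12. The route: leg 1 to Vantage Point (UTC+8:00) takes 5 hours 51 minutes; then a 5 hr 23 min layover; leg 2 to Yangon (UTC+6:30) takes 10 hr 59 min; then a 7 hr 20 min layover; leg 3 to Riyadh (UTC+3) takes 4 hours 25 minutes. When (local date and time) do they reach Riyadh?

Convert departure to UTC: 09:17 − 6:00 = 03:17 UTC on Jan 12.
Add 5 hours and 51 minutes leg 1 → 09:08 UTC.
Add 5 hours and 23 minutes layover in Vantage Point → 14:31 UTC.
Add 10 hours 59 minutes leg 2 → 01:30 UTC (Jan 13).
Add 7 hours and 20 minutes layover in Yangon → 08:50 UTC.
Add 4 hours and 25 minutes leg 3 → 13:15 UTC.
Riyadh is UTC+3:00, so local arrival = 13:15 + 3:00 = 16:15 on Jan 13.

16:15 on January 13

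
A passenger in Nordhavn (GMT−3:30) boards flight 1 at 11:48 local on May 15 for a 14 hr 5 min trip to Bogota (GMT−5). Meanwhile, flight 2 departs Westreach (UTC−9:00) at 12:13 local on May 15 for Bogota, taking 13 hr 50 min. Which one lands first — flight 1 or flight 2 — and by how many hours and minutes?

Flight 1 in UTC: 11:48 + 3:30 = 15:18 on May 15.
+14 hours and 5 minutes → arrive 05:23 UTC on May 16.
Flight 2 in UTC: 12:13 + 9:00 = 21:13 on May 15.
+13 hours 50 minutes → arrive 11:03 UTC on May 16.
Flight 1 lands earlier by 5 hours 40 minutes.

the first, by 5 hours 40 minutes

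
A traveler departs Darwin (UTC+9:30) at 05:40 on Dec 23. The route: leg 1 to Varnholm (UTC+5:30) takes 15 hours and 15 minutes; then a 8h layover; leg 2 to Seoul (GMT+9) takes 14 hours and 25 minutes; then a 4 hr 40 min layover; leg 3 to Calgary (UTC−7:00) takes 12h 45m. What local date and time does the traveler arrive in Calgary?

Convert departure to UTC: 05:40 − 9:30 = 20:10 UTC on Dec 22.
Add 15 hours 15 minutes leg 1 → 11:25 UTC (Dec 23).
Add 8 hours layover in Varnholm → 19:25 UTC.
Add 14 hours and 25 minutes leg 2 → 09:50 UTC (Dec 24).
Add 4 hours 40 minutes layover in Seoul → 14:30 UTC.
Add 12 hours 45 minutes leg 3 → 03:15 UTC (Dec 25).
Calgary is UTC−7:00, so local arrival = 03:15 − 7:00 = 20:15 on Dec 24.

20:15 on December 24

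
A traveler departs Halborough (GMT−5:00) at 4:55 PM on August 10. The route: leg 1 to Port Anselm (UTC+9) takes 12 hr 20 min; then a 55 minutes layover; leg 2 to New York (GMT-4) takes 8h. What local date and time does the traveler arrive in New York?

3:10 PM on Aug 11

Convert departure to UTC: 4:55 PM + 5:00 = 9:55 PM UTC on Aug 10.
Add 12 hours and 20 minutes leg 1 → 10:15 AM UTC (Aug 11).
Add 55 minutes layover in Port Anselm → 11:10 AM UTC.
Add 8 hours leg 2 → 7:10 PM UTC.
New York is UTC−4:00, so local arrival = 7:10 PM − 4:00 = 3:10 PM on Aug 11.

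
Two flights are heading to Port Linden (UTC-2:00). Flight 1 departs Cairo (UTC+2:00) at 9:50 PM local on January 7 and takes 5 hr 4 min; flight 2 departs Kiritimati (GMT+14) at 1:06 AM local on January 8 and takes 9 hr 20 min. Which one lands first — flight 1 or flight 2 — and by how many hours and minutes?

the second, by 4 hours 28 minutes

Flight 1 in UTC: 9:50 PM − 2:00 = 7:50 PM on Jan 7.
+5 hours and 4 minutes → arrive 12:54 AM UTC on Jan 8.
Flight 2 in UTC: 1:06 AM − 14:00 = 11:06 AM on Jan 7.
+9 hours 20 minutes → arrive 8:26 PM UTC on Jan 7.
Flight 2 lands earlier by 4 hours 28 minutes.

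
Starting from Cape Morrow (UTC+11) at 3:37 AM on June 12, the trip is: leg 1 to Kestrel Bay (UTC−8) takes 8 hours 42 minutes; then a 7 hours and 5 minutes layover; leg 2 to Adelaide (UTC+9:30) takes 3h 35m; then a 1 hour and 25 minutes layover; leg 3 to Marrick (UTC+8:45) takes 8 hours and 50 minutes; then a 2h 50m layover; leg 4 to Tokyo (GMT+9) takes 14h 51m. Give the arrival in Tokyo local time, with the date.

12:55 AM on June 14

Convert departure to UTC: 3:37 AM − 11:00 = 4:37 PM UTC on Jun 11.
Add 8 hours and 42 minutes leg 1 → 1:19 AM UTC (Jun 12).
Add 7 hours and 5 minutes layover in Kestrel Bay → 8:24 AM UTC.
Add 3 hours and 35 minutes leg 2 → 11:59 AM UTC.
Add 1 hour and 25 minutes layover in Adelaide → 1:24 PM UTC.
Add 8 hours and 50 minutes leg 3 → 10:14 PM UTC.
Add 2 hours and 50 minutes layover in Marrick → 1:04 AM UTC (Jun 13).
Add 14 hours and 51 minutes leg 4 → 3:55 PM UTC.
Tokyo is UTC+9:00, so local arrival = 3:55 PM + 9:00 = 12:55 AM on Jun 14.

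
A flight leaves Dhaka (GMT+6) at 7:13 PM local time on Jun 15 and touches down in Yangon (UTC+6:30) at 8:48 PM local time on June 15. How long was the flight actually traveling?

1 hour 5 minutes

Departure in UTC: 7:13 PM − 6:00 = 1:13 PM on Jun 15.
Arrival in UTC: 8:48 PM − 6:30 = 2:18 PM on Jun 15.
Elapsed = 2:18 PM − 1:13 PM = 1 hour 5 minutes.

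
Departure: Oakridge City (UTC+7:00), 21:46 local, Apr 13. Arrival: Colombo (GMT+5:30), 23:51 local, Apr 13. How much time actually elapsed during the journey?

3 hours 35 minutes

Departure in UTC: 21:46 − 7:00 = 14:46 on Apr 13.
Arrival in UTC: 23:51 − 5:30 = 18:21 on Apr 13.
Elapsed = 18:21 − 14:46 = 3 hours 35 minutes.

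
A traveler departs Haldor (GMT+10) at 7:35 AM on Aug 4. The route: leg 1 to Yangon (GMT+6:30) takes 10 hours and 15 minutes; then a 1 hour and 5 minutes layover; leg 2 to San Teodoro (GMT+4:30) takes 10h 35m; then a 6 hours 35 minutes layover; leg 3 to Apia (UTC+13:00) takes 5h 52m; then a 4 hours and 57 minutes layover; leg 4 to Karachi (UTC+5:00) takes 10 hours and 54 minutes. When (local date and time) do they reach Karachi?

4:48 AM on August 6

Convert departure to UTC: 7:35 AM − 10:00 = 9:35 PM UTC on Aug 3.
Add 10 hours 15 minutes leg 1 → 7:50 AM UTC (Aug 4).
Add 1 hour 5 minutes layover in Yangon → 8:55 AM UTC.
Add 10 hours 35 minutes leg 2 → 7:30 PM UTC.
Add 6 hours 35 minutes layover in San Teodoro → 2:05 AM UTC (Aug 5).
Add 5 hours and 52 minutes leg 3 → 7:57 AM UTC.
Add 4 hours 57 minutes layover in Apia → 12:54 PM UTC.
Add 10 hours 54 minutes leg 4 → 11:48 PM UTC.
Karachi is UTC+5:00, so local arrival = 11:48 PM + 5:00 = 4:48 AM on Aug 6.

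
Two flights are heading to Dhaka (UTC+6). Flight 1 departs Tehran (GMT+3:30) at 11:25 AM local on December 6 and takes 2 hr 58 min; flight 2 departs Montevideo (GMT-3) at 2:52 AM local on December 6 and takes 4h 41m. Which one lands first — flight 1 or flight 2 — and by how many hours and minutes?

the second, by 20 minutes

Flight 1 in UTC: 11:25 AM − 3:30 = 7:55 AM on Dec 6.
+2 hours and 58 minutes → arrive 10:53 AM UTC on Dec 6.
Flight 2 in UTC: 2:52 AM + 3:00 = 5:52 AM on Dec 6.
+4 hours 41 minutes → arrive 10:33 AM UTC on Dec 6.
Flight 2 lands earlier by 20 minutes.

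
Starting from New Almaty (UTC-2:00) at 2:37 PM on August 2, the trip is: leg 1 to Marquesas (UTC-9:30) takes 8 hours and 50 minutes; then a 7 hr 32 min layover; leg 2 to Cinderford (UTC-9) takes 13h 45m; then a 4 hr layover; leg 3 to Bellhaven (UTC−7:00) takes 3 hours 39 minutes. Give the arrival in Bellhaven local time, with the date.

11:23 PM on August 3

Convert departure to UTC: 2:37 PM + 2:00 = 4:37 PM UTC on Aug 2.
Add 8 hours 50 minutes leg 1 → 1:27 AM UTC (Aug 3).
Add 7 hours 32 minutes layover in Marquesas → 8:59 AM UTC.
Add 13 hours and 45 minutes leg 2 → 10:44 PM UTC.
Add 4 hours layover in Cinderford → 2:44 AM UTC (Aug 4).
Add 3 hours and 39 minutes leg 3 → 6:23 AM UTC.
Bellhaven is UTC−7:00, so local arrival = 6:23 AM − 7:00 = 11:23 PM on Aug 3.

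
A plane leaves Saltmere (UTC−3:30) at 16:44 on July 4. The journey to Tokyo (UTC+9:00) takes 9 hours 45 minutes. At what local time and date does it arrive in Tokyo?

Convert departure to UTC: 16:44 + 3:30 = 20:14 UTC on Jul 4.
Add 9 hours 45 minutes travel time → 05:59 UTC (Jul 5).
Tokyo is UTC+9:00, so local arrival = 05:59 + 9:00 = 14:59 on Jul 5.

14:59 on July 5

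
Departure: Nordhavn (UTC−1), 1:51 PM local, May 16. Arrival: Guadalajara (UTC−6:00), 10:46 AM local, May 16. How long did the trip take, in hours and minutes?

1 hour 55 minutes

Departure in UTC: 1:51 PM + 1:00 = 2:51 PM on May 16.
Arrival in UTC: 10:46 AM + 6:00 = 4:46 PM on May 16.
Elapsed = 4:46 PM − 2:51 PM = 1 hour 55 minutes.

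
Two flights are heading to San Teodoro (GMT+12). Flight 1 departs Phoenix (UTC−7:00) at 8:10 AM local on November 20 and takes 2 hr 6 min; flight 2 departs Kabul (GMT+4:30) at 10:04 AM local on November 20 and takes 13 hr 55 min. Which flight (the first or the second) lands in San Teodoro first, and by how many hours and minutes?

the first, by 2 hours 13 minutes

Flight 1 in UTC: 8:10 AM + 7:00 = 3:10 PM on Nov 20.
+2 hours and 6 minutes → arrive 5:16 PM UTC on Nov 20.
Flight 2 in UTC: 10:04 AM − 4:30 = 5:34 AM on Nov 20.
+13 hours and 55 minutes → arrive 7:29 PM UTC on Nov 20.
Flight 1 lands earlier by 2 hours 13 minutes.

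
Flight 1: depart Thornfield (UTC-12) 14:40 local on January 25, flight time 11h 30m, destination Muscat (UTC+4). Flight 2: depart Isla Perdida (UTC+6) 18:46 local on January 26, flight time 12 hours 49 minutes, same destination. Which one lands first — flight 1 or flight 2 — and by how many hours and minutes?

Flight 1 in UTC: 14:40 + 12:00 = 02:40 on Jan 26.
+11 hours and 30 minutes → arrive 14:10 UTC on Jan 26.
Flight 2 in UTC: 18:46 − 6:00 = 12:46 on Jan 26.
+12 hours 49 minutes → arrive 01:35 UTC on Jan 27.
Flight 1 lands earlier by 11 hours 25 minutes.

the first, by 11 hours 25 minutes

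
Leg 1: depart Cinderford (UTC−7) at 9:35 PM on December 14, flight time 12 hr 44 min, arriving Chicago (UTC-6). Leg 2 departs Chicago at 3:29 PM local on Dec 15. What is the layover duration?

Convert departure to UTC: 9:35 PM + 7:00 = 4:35 AM UTC on Dec 15.
Add 12 hours 44 minutes flight time → 5:19 PM UTC.
Chicago is UTC−6:00, so local arrival = 5:19 PM − 6:00 = 11:19 AM on Dec 15.
Layover = 3:29 PM − 11:19 AM = 4 hours 10 minutes.

4 hours 10 minutes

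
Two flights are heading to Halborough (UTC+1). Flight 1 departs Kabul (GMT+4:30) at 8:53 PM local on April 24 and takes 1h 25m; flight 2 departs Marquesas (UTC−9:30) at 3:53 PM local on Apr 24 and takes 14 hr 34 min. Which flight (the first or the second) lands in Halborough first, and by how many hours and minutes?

the first, by 22 hours 9 minutes

Flight 1 in UTC: 8:53 PM − 4:30 = 4:23 PM on Apr 24.
+1 hour and 25 minutes → arrive 5:48 PM UTC on Apr 24.
Flight 2 in UTC: 3:53 PM + 9:30 = 1:23 AM on Apr 25.
+14 hours and 34 minutes → arrive 3:57 PM UTC on Apr 25.
Flight 1 lands earlier by 22 hours 9 minutes.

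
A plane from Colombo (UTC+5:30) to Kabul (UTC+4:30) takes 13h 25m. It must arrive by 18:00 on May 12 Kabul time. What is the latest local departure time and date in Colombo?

05:35 on May 12

Target arrival in UTC: 18:00 − 4:30 = 13:30 on May 12.
Subtract 13 hours 25 minutes → departure 00:05 UTC on May 12.
Colombo is UTC+5:30: 00:05 + 5:30 = 05:35 on May 12.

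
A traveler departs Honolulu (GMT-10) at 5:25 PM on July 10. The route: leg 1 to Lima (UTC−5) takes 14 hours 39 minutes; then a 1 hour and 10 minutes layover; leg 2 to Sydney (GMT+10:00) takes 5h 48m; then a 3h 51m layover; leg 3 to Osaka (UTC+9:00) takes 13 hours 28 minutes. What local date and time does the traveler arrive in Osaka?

3:21 AM on July 13

Convert departure to UTC: 5:25 PM + 10:00 = 3:25 AM UTC on Jul 11.
Add 14 hours and 39 minutes leg 1 → 6:04 PM UTC.
Add 1 hour 10 minutes layover in Lima → 7:14 PM UTC.
Add 5 hours and 48 minutes leg 2 → 1:02 AM UTC (Jul 12).
Add 3 hours 51 minutes layover in Sydney → 4:53 AM UTC.
Add 13 hours 28 minutes leg 3 → 6:21 PM UTC.
Osaka is UTC+9:00, so local arrival = 6:21 PM + 9:00 = 3:21 AM on Jul 13.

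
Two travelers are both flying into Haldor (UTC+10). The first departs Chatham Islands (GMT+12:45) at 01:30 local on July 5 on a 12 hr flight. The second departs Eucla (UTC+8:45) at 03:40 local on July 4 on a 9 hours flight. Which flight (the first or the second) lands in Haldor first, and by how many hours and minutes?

Flight 1 in UTC: 01:30 − 12:45 = 12:45 on Jul 4.
+12 hours → arrive 00:45 UTC on Jul 5.
Flight 2 in UTC: 03:40 − 8:45 = 18:55 on Jul 3.
+9 hours → arrive 03:55 UTC on Jul 4.
Flight 2 lands earlier by 20 hours 50 minutes.

the second, by 20 hours 50 minutes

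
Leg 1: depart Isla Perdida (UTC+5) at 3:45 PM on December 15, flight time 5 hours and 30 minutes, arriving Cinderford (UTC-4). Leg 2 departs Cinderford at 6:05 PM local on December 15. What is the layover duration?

Convert departure to UTC: 3:45 PM − 5:00 = 10:45 AM UTC on Dec 15.
Add 5 hours and 30 minutes flight time → 4:15 PM UTC.
Cinderford is UTC−4:00, so local arrival = 4:15 PM − 4:00 = 12:15 PM on Dec 15.
Layover = 6:05 PM − 12:15 PM = 5 hours 50 minutes.

5 hours 50 minutes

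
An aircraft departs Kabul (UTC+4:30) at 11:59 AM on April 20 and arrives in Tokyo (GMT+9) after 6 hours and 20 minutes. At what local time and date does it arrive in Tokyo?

10:49 PM on April 20

Tokyo is 4:30 ahead of Kabul.
After 6 hours and 20 minutes it is 6:19 PM in Kabul.
Shift by the zone difference: 6:19 PM + 4:30 = 10:49 PM on Apr 20 in Tokyo.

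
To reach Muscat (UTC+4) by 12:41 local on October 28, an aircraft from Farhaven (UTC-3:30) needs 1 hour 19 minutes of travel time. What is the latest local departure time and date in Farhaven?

Target arrival in UTC: 12:41 − 4:00 = 08:41 on Oct 28.
Subtract 1 hour 19 minutes → departure 07:22 UTC on Oct 28.
Farhaven is UTC−3:30: 07:22 − 3:30 = 03:52 on Oct 28.

03:52 on Oct 28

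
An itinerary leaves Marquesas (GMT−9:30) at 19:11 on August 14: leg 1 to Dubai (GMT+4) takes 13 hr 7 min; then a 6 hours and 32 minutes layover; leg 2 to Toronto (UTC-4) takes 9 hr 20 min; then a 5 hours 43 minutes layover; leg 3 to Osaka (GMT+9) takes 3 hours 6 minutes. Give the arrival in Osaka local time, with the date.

Convert departure to UTC: 19:11 + 9:30 = 04:41 UTC on Aug 15.
Add 13 hours 7 minutes leg 1 → 17:48 UTC.
Add 6 hours 32 minutes layover in Dubai → 00:20 UTC (Aug 16).
Add 9 hours and 20 minutes leg 2 → 09:40 UTC.
Add 5 hours and 43 minutes layover in Toronto → 15:23 UTC.
Add 3 hours 6 minutes leg 3 → 18:29 UTC.
Osaka is UTC+9:00, so local arrival = 18:29 + 9:00 = 03:29 on Aug 17.

03:29 on August 17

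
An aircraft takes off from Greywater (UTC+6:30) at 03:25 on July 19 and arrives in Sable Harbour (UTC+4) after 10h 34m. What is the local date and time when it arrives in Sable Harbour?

Sable Harbour is 2:30 behind Greywater.
After 10 hours 34 minutes it is 13:59 in Greywater.
Shift by the zone difference: 13:59 − 2:30 = 11:29 on Jul 19 in Sable Harbour.

11:29 on Jul 19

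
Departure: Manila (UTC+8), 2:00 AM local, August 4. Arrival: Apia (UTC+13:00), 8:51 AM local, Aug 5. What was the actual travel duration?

Departure in UTC: 2:00 AM − 8:00 = 6:00 PM on Aug 3.
Arrival in UTC: 8:51 AM − 13:00 = 7:51 PM on Aug 4.
Elapsed = 7:51 PM − 6:00 PM (+1 day) = 25 hours 51 minutes.

25 hours 51 minutes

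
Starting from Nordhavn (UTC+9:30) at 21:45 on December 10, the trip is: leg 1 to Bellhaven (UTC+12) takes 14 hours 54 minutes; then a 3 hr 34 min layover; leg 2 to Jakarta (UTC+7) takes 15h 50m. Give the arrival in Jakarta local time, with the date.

05:33 on December 12

Convert departure to UTC: 21:45 − 9:30 = 12:15 UTC on Dec 10.
Add 14 hours 54 minutes leg 1 → 03:09 UTC (Dec 11).
Add 3 hours and 34 minutes layover in Bellhaven → 06:43 UTC.
Add 15 hours 50 minutes leg 2 → 22:33 UTC.
Jakarta is UTC+7:00, so local arrival = 22:33 + 7:00 = 05:33 on Dec 12.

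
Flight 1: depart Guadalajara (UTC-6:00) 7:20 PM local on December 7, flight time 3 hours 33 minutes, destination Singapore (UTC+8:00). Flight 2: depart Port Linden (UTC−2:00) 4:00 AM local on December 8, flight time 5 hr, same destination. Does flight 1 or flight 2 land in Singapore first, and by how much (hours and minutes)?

Flight 1 in UTC: 7:20 PM + 6:00 = 1:20 AM on Dec 8.
+3 hours and 33 minutes → arrive 4:53 AM UTC on Dec 8.
Flight 2 in UTC: 4:00 AM + 2:00 = 6:00 AM on Dec 8.
+5 hours → arrive 11:00 AM UTC on Dec 8.
Flight 1 lands earlier by 6 hours 7 minutes.

the first, by 6 hours 7 minutes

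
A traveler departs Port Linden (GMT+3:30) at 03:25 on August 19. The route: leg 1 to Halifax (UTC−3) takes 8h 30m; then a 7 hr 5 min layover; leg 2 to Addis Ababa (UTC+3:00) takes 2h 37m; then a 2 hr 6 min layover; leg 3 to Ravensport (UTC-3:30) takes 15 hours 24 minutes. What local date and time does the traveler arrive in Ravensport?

Convert departure to UTC: 03:25 − 3:30 = 23:55 UTC on Aug 18.
Add 8 hours 30 minutes leg 1 → 08:25 UTC (Aug 19).
Add 7 hours and 5 minutes layover in Halifax → 15:30 UTC.
Add 2 hours and 37 minutes leg 2 → 18:07 UTC.
Add 2 hours 6 minutes layover in Addis Ababa → 20:13 UTC.
Add 15 hours and 24 minutes leg 3 → 11:37 UTC (Aug 20).
Ravensport is UTC−3:30, so local arrival = 11:37 − 3:30 = 08:07 on Aug 20.

08:07 on August 20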